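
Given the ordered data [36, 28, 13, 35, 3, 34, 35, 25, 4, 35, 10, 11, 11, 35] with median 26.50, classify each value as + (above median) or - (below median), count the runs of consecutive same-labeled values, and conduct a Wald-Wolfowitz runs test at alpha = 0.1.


Step 1: Compute median = 26.50; label A = above, B = below.
Labels in order: AABABAABBABBBA  (n_A = 7, n_B = 7)
Step 2: Count runs R = 9.
Step 3: Under H0 (random ordering), E[R] = 2*n_A*n_B/(n_A+n_B) + 1 = 2*7*7/14 + 1 = 8.0000.
        Var[R] = 2*n_A*n_B*(2*n_A*n_B - n_A - n_B) / ((n_A+n_B)^2 * (n_A+n_B-1)) = 8232/2548 = 3.2308.
        SD[R] = 1.7974.
Step 4: Continuity-corrected z = (R - 0.5 - E[R]) / SD[R] = (9 - 0.5 - 8.0000) / 1.7974 = 0.2782.
Step 5: Two-sided p-value via normal approximation = 2*(1 - Phi(|z|)) = 0.780879.
Step 6: alpha = 0.1. fail to reject H0.

R = 9, z = 0.2782, p = 0.780879, fail to reject H0.


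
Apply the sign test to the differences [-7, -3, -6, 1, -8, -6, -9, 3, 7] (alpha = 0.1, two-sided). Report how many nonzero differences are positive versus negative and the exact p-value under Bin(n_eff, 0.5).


Step 1: Discard zero differences. Original n = 9; n_eff = number of nonzero differences = 9.
Nonzero differences (with sign): -7, -3, -6, +1, -8, -6, -9, +3, +7
Step 2: Count signs: positive = 3, negative = 6.
Step 3: Under H0: P(positive) = 0.5, so the number of positives S ~ Bin(9, 0.5).
Step 4: Two-sided exact p-value = sum of Bin(9,0.5) probabilities at or below the observed probability = 0.507812.
Step 5: alpha = 0.1. fail to reject H0.

n_eff = 9, pos = 3, neg = 6, p = 0.507812, fail to reject H0.


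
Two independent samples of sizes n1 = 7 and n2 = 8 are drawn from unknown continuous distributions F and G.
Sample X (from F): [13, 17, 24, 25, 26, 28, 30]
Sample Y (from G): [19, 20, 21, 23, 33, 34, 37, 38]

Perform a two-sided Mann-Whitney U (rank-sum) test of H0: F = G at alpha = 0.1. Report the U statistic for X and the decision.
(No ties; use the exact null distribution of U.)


Step 1: Combine and sort all 15 observations; assign midranks.
sorted (value, group): (13,X), (17,X), (19,Y), (20,Y), (21,Y), (23,Y), (24,X), (25,X), (26,X), (28,X), (30,X), (33,Y), (34,Y), (37,Y), (38,Y)
ranks: 13->1, 17->2, 19->3, 20->4, 21->5, 23->6, 24->7, 25->8, 26->9, 28->10, 30->11, 33->12, 34->13, 37->14, 38->15
Step 2: Rank sum for X: R1 = 1 + 2 + 7 + 8 + 9 + 10 + 11 = 48.
Step 3: U_X = R1 - n1(n1+1)/2 = 48 - 7*8/2 = 48 - 28 = 20.
       U_Y = n1*n2 - U_X = 56 - 20 = 36.
Step 4: No ties, so the exact null distribution of U (based on enumerating the C(15,7) = 6435 equally likely rank assignments) gives the two-sided p-value.
Step 5: p-value = 0.396892; compare to alpha = 0.1. fail to reject H0.

U_X = 20, p = 0.396892, fail to reject H0 at alpha = 0.1.


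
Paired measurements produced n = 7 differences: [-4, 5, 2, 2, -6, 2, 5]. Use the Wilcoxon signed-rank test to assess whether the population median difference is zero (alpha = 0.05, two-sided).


Step 1: Drop any zero differences (none here) and take |d_i|.
|d| = [4, 5, 2, 2, 6, 2, 5]
Step 2: Midrank |d_i| (ties get averaged ranks).
ranks: |4|->4, |5|->5.5, |2|->2, |2|->2, |6|->7, |2|->2, |5|->5.5
Step 3: Attach original signs; sum ranks with positive sign and with negative sign.
W+ = 5.5 + 2 + 2 + 2 + 5.5 = 17
W- = 4 + 7 = 11
(Check: W+ + W- = 28 should equal n(n+1)/2 = 28.)
Step 4: Test statistic W = min(W+, W-) = 11.
Step 5: Ties in |d|, so use the tie-corrected normal approximation.
        E[W] = n(n+1)/4 = 7*8/4 = 14.
        Tie groups: |d|=2 (t=3), |d|=5 (t=2); sum(t^3 - t) = 30.
        Var[W] = n(n+1)(2n+1)/24 - sum(t^3-t)/48 = 840/24 - 30/48 = 34.375.
        z = (W - E[W]) / sqrt(Var[W]) = (11 - 14) / 5.8630 = -0.5117.
        Two-sided p = 2*Phi(z) = 0.608874.
Step 6: alpha = 0.05. fail to reject H0.

W+ = 17, W- = 11, W = min = 11, p = 0.608874, fail to reject H0.


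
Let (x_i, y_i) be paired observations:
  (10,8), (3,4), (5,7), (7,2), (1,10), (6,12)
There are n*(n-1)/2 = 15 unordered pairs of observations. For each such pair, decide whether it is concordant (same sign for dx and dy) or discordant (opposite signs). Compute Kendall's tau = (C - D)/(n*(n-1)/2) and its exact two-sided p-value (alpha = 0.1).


Step 1: Enumerate the 15 unordered pairs (i,j) with i<j and classify each by sign(x_j-x_i) * sign(y_j-y_i).
  (1,2):dx=-7,dy=-4->C; (1,3):dx=-5,dy=-1->C; (1,4):dx=-3,dy=-6->C; (1,5):dx=-9,dy=+2->D
  (1,6):dx=-4,dy=+4->D; (2,3):dx=+2,dy=+3->C; (2,4):dx=+4,dy=-2->D; (2,5):dx=-2,dy=+6->D
  (2,6):dx=+3,dy=+8->C; (3,4):dx=+2,dy=-5->D; (3,5):dx=-4,dy=+3->D; (3,6):dx=+1,dy=+5->C
  (4,5):dx=-6,dy=+8->D; (4,6):dx=-1,dy=+10->D; (5,6):dx=+5,dy=+2->C
Step 2: C = 7, D = 8, total pairs = 15.
Step 3: tau = (C - D)/(n(n-1)/2) = (7 - 8)/15 = -0.066667.
Step 4: Exact two-sided p-value (enumerate n! = 720 permutations of y under H0): p = 1.000000.
Step 5: alpha = 0.1. fail to reject H0.

tau_b = -0.0667 (C=7, D=8), p = 1.000000, fail to reject H0.


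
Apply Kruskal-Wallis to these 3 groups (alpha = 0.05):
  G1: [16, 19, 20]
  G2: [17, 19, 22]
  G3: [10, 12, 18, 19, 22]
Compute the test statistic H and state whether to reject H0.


Step 1: Combine all N = 11 observations and assign midranks.
sorted (value, group, rank): (10,G3,1), (12,G3,2), (16,G1,3), (17,G2,4), (18,G3,5), (19,G1,7), (19,G2,7), (19,G3,7), (20,G1,9), (22,G2,10.5), (22,G3,10.5)
Step 2: Sum ranks within each group.
R_1 = 19 (n_1 = 3)
R_2 = 21.5 (n_2 = 3)
R_3 = 25.5 (n_3 = 5)
Step 3: H = 12/(N(N+1)) * sum(R_i^2/n_i) - 3(N+1)
     = 12/(11*12) * (19^2/3 + 21.5^2/3 + 25.5^2/5) - 3*12
     = 0.090909 * 404.467 - 36
     = 0.769697.
Step 4: Ties present; correction factor C = 1 - 30/(11^3 - 11) = 0.977273. Corrected H = 0.769697 / 0.977273 = 0.787597.
Step 5: Under H0, H ~ chi^2(2); p-value = 0.674490.
Step 6: alpha = 0.05. fail to reject H0.

H = 0.7876, df = 2, p = 0.674490, fail to reject H0.


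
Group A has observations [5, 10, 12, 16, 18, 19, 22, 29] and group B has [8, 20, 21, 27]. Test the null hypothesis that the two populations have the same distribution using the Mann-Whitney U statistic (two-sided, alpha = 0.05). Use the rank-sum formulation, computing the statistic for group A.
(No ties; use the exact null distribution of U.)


Step 1: Combine and sort all 12 observations; assign midranks.
sorted (value, group): (5,X), (8,Y), (10,X), (12,X), (16,X), (18,X), (19,X), (20,Y), (21,Y), (22,X), (27,Y), (29,X)
ranks: 5->1, 8->2, 10->3, 12->4, 16->5, 18->6, 19->7, 20->8, 21->9, 22->10, 27->11, 29->12
Step 2: Rank sum for X: R1 = 1 + 3 + 4 + 5 + 6 + 7 + 10 + 12 = 48.
Step 3: U_X = R1 - n1(n1+1)/2 = 48 - 8*9/2 = 48 - 36 = 12.
       U_Y = n1*n2 - U_X = 32 - 12 = 20.
Step 4: No ties, so the exact null distribution of U (based on enumerating the C(12,8) = 495 equally likely rank assignments) gives the two-sided p-value.
Step 5: p-value = 0.569697; compare to alpha = 0.05. fail to reject H0.

U_X = 12, p = 0.569697, fail to reject H0 at alpha = 0.05.


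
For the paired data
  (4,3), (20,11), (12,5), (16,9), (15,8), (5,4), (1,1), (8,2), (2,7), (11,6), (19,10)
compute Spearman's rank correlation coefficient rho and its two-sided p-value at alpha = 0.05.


Step 1: Rank x and y separately (midranks; no ties here).
rank(x): 4->3, 20->11, 12->7, 16->9, 15->8, 5->4, 1->1, 8->5, 2->2, 11->6, 19->10
rank(y): 3->3, 11->11, 5->5, 9->9, 8->8, 4->4, 1->1, 2->2, 7->7, 6->6, 10->10
Step 2: d_i = R_x(i) - R_y(i); compute d_i^2.
  (3-3)^2=0, (11-11)^2=0, (7-5)^2=4, (9-9)^2=0, (8-8)^2=0, (4-4)^2=0, (1-1)^2=0, (5-2)^2=9, (2-7)^2=25, (6-6)^2=0, (10-10)^2=0
sum(d^2) = 38.
Step 3: rho = 1 - 6*38 / (11*(11^2 - 1)) = 1 - 228/1320 = 0.827273.
Step 4: Under H0, t = rho * sqrt((n-2)/(1-rho^2)) = 4.4176 ~ t(9).
Step 5: Two-sided p-value from the t-distribution with 9 df = 0.001677.
Step 6: alpha = 0.05. reject H0.

rho = 0.8273, p = 0.001677, reject H0 at alpha = 0.05.


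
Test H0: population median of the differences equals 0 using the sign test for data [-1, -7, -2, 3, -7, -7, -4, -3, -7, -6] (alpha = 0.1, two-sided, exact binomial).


Step 1: Discard zero differences. Original n = 10; n_eff = number of nonzero differences = 10.
Nonzero differences (with sign): -1, -7, -2, +3, -7, -7, -4, -3, -7, -6
Step 2: Count signs: positive = 1, negative = 9.
Step 3: Under H0: P(positive) = 0.5, so the number of positives S ~ Bin(10, 0.5).
Step 4: Two-sided exact p-value = sum of Bin(10,0.5) probabilities at or below the observed probability = 0.021484.
Step 5: alpha = 0.1. reject H0.

n_eff = 10, pos = 1, neg = 9, p = 0.021484, reject H0.


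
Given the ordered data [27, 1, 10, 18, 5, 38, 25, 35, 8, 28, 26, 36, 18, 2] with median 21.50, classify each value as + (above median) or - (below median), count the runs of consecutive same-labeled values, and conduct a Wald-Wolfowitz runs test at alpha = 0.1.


Step 1: Compute median = 21.50; label A = above, B = below.
Labels in order: ABBBBAAABAAABB  (n_A = 7, n_B = 7)
Step 2: Count runs R = 6.
Step 3: Under H0 (random ordering), E[R] = 2*n_A*n_B/(n_A+n_B) + 1 = 2*7*7/14 + 1 = 8.0000.
        Var[R] = 2*n_A*n_B*(2*n_A*n_B - n_A - n_B) / ((n_A+n_B)^2 * (n_A+n_B-1)) = 8232/2548 = 3.2308.
        SD[R] = 1.7974.
Step 4: Continuity-corrected z = (R + 0.5 - E[R]) / SD[R] = (6 + 0.5 - 8.0000) / 1.7974 = -0.8345.
Step 5: Two-sided p-value via normal approximation = 2*(1 - Phi(|z|)) = 0.403986.
Step 6: alpha = 0.1. fail to reject H0.

R = 6, z = -0.8345, p = 0.403986, fail to reject H0.


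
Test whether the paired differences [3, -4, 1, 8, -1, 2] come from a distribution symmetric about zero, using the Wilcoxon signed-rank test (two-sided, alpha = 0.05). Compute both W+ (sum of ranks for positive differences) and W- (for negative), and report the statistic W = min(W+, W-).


Step 1: Drop any zero differences (none here) and take |d_i|.
|d| = [3, 4, 1, 8, 1, 2]
Step 2: Midrank |d_i| (ties get averaged ranks).
ranks: |3|->4, |4|->5, |1|->1.5, |8|->6, |1|->1.5, |2|->3
Step 3: Attach original signs; sum ranks with positive sign and with negative sign.
W+ = 4 + 1.5 + 6 + 3 = 14.5
W- = 5 + 1.5 = 6.5
(Check: W+ + W- = 21 should equal n(n+1)/2 = 21.)
Step 4: Test statistic W = min(W+, W-) = 6.5.
Step 5: Ties in |d|, so use the tie-corrected normal approximation.
        E[W] = n(n+1)/4 = 6*7/4 = 10.5.
        Tie groups: |d|=1 (t=2); sum(t^3 - t) = 6.
        Var[W] = n(n+1)(2n+1)/24 - sum(t^3-t)/48 = 546/24 - 6/48 = 22.625.
        z = (W - E[W]) / sqrt(Var[W]) = (6.5 - 10.5) / 4.7566 = -0.8409.
        Two-sided p = 2*Phi(z) = 0.400381.
Step 6: alpha = 0.05. fail to reject H0.

W+ = 14.5, W- = 6.5, W = min = 6.5, p = 0.400381, fail to reject H0.


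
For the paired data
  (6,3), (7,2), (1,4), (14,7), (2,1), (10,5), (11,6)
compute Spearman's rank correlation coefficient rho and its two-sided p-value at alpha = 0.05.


Step 1: Rank x and y separately (midranks; no ties here).
rank(x): 6->3, 7->4, 1->1, 14->7, 2->2, 10->5, 11->6
rank(y): 3->3, 2->2, 4->4, 7->7, 1->1, 5->5, 6->6
Step 2: d_i = R_x(i) - R_y(i); compute d_i^2.
  (3-3)^2=0, (4-2)^2=4, (1-4)^2=9, (7-7)^2=0, (2-1)^2=1, (5-5)^2=0, (6-6)^2=0
sum(d^2) = 14.
Step 3: rho = 1 - 6*14 / (7*(7^2 - 1)) = 1 - 84/336 = 0.750000.
Step 4: Under H0, t = rho * sqrt((n-2)/(1-rho^2)) = 2.5355 ~ t(5).
Step 5: Two-sided p-value from the t-distribution with 5 df = 0.052181.
Step 6: alpha = 0.05. fail to reject H0.

rho = 0.7500, p = 0.052181, fail to reject H0 at alpha = 0.05.


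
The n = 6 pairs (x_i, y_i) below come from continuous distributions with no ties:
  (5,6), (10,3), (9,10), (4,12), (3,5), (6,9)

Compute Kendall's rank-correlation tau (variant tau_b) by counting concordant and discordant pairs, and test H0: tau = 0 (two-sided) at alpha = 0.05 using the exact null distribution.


Step 1: Enumerate the 15 unordered pairs (i,j) with i<j and classify each by sign(x_j-x_i) * sign(y_j-y_i).
  (1,2):dx=+5,dy=-3->D; (1,3):dx=+4,dy=+4->C; (1,4):dx=-1,dy=+6->D; (1,5):dx=-2,dy=-1->C
  (1,6):dx=+1,dy=+3->C; (2,3):dx=-1,dy=+7->D; (2,4):dx=-6,dy=+9->D; (2,5):dx=-7,dy=+2->D
  (2,6):dx=-4,dy=+6->D; (3,4):dx=-5,dy=+2->D; (3,5):dx=-6,dy=-5->C; (3,6):dx=-3,dy=-1->C
  (4,5):dx=-1,dy=-7->C; (4,6):dx=+2,dy=-3->D; (5,6):dx=+3,dy=+4->C
Step 2: C = 7, D = 8, total pairs = 15.
Step 3: tau = (C - D)/(n(n-1)/2) = (7 - 8)/15 = -0.066667.
Step 4: Exact two-sided p-value (enumerate n! = 720 permutations of y under H0): p = 1.000000.
Step 5: alpha = 0.05. fail to reject H0.

tau_b = -0.0667 (C=7, D=8), p = 1.000000, fail to reject H0.


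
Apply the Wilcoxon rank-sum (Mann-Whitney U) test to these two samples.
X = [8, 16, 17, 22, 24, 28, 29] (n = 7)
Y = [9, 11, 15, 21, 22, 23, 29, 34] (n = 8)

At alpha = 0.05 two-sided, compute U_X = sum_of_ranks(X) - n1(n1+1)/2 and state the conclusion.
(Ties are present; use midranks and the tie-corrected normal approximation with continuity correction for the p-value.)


Step 1: Combine and sort all 15 observations; assign midranks.
sorted (value, group): (8,X), (9,Y), (11,Y), (15,Y), (16,X), (17,X), (21,Y), (22,X), (22,Y), (23,Y), (24,X), (28,X), (29,X), (29,Y), (34,Y)
ranks: 8->1, 9->2, 11->3, 15->4, 16->5, 17->6, 21->7, 22->8.5, 22->8.5, 23->10, 24->11, 28->12, 29->13.5, 29->13.5, 34->15
Step 2: Rank sum for X: R1 = 1 + 5 + 6 + 8.5 + 11 + 12 + 13.5 = 57.
Step 3: U_X = R1 - n1(n1+1)/2 = 57 - 7*8/2 = 57 - 28 = 29.
       U_Y = n1*n2 - U_X = 56 - 29 = 27.
Step 4: Ties are present, so use the tie-corrected normal approximation (with continuity correction) for the p-value.
Step 5: p-value = 0.953775; compare to alpha = 0.05. fail to reject H0.

U_X = 29, p = 0.953775, fail to reject H0 at alpha = 0.05.


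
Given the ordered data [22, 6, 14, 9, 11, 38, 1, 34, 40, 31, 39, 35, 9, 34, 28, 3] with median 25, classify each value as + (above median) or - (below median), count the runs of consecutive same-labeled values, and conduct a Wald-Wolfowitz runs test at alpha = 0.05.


Step 1: Compute median = 25; label A = above, B = below.
Labels in order: BBBBBABAAAAABAAB  (n_A = 8, n_B = 8)
Step 2: Count runs R = 7.
Step 3: Under H0 (random ordering), E[R] = 2*n_A*n_B/(n_A+n_B) + 1 = 2*8*8/16 + 1 = 9.0000.
        Var[R] = 2*n_A*n_B*(2*n_A*n_B - n_A - n_B) / ((n_A+n_B)^2 * (n_A+n_B-1)) = 14336/3840 = 3.7333.
        SD[R] = 1.9322.
Step 4: Continuity-corrected z = (R + 0.5 - E[R]) / SD[R] = (7 + 0.5 - 9.0000) / 1.9322 = -0.7763.
Step 5: Two-sided p-value via normal approximation = 2*(1 - Phi(|z|)) = 0.437558.
Step 6: alpha = 0.05. fail to reject H0.

R = 7, z = -0.7763, p = 0.437558, fail to reject H0.


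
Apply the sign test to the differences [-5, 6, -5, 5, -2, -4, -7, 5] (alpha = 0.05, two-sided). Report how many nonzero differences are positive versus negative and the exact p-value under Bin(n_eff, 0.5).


Step 1: Discard zero differences. Original n = 8; n_eff = number of nonzero differences = 8.
Nonzero differences (with sign): -5, +6, -5, +5, -2, -4, -7, +5
Step 2: Count signs: positive = 3, negative = 5.
Step 3: Under H0: P(positive) = 0.5, so the number of positives S ~ Bin(8, 0.5).
Step 4: Two-sided exact p-value = sum of Bin(8,0.5) probabilities at or below the observed probability = 0.726562.
Step 5: alpha = 0.05. fail to reject H0.

n_eff = 8, pos = 3, neg = 5, p = 0.726562, fail to reject H0.


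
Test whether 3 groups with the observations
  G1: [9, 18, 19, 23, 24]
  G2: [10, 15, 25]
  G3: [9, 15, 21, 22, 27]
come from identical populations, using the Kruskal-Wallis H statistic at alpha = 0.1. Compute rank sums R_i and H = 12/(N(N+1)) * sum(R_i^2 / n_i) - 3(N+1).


Step 1: Combine all N = 13 observations and assign midranks.
sorted (value, group, rank): (9,G1,1.5), (9,G3,1.5), (10,G2,3), (15,G2,4.5), (15,G3,4.5), (18,G1,6), (19,G1,7), (21,G3,8), (22,G3,9), (23,G1,10), (24,G1,11), (25,G2,12), (27,G3,13)
Step 2: Sum ranks within each group.
R_1 = 35.5 (n_1 = 5)
R_2 = 19.5 (n_2 = 3)
R_3 = 36 (n_3 = 5)
Step 3: H = 12/(N(N+1)) * sum(R_i^2/n_i) - 3(N+1)
     = 12/(13*14) * (35.5^2/5 + 19.5^2/3 + 36^2/5) - 3*14
     = 0.065934 * 638 - 42
     = 0.065934.
Step 4: Ties present; correction factor C = 1 - 12/(13^3 - 13) = 0.994505. Corrected H = 0.065934 / 0.994505 = 0.066298.
Step 5: Under H0, H ~ chi^2(2); p-value = 0.967394.
Step 6: alpha = 0.1. fail to reject H0.

H = 0.0663, df = 2, p = 0.967394, fail to reject H0.


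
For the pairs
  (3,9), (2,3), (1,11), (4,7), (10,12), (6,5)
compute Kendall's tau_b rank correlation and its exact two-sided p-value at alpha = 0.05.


Step 1: Enumerate the 15 unordered pairs (i,j) with i<j and classify each by sign(x_j-x_i) * sign(y_j-y_i).
  (1,2):dx=-1,dy=-6->C; (1,3):dx=-2,dy=+2->D; (1,4):dx=+1,dy=-2->D; (1,5):dx=+7,dy=+3->C
  (1,6):dx=+3,dy=-4->D; (2,3):dx=-1,dy=+8->D; (2,4):dx=+2,dy=+4->C; (2,5):dx=+8,dy=+9->C
  (2,6):dx=+4,dy=+2->C; (3,4):dx=+3,dy=-4->D; (3,5):dx=+9,dy=+1->C; (3,6):dx=+5,dy=-6->D
  (4,5):dx=+6,dy=+5->C; (4,6):dx=+2,dy=-2->D; (5,6):dx=-4,dy=-7->C
Step 2: C = 8, D = 7, total pairs = 15.
Step 3: tau = (C - D)/(n(n-1)/2) = (8 - 7)/15 = 0.066667.
Step 4: Exact two-sided p-value (enumerate n! = 720 permutations of y under H0): p = 1.000000.
Step 5: alpha = 0.05. fail to reject H0.

tau_b = 0.0667 (C=8, D=7), p = 1.000000, fail to reject H0.


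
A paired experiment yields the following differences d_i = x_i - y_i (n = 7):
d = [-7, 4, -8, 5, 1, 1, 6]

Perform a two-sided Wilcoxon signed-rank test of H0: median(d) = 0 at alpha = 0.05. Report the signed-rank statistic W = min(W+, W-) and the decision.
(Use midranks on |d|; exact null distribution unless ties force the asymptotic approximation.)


Step 1: Drop any zero differences (none here) and take |d_i|.
|d| = [7, 4, 8, 5, 1, 1, 6]
Step 2: Midrank |d_i| (ties get averaged ranks).
ranks: |7|->6, |4|->3, |8|->7, |5|->4, |1|->1.5, |1|->1.5, |6|->5
Step 3: Attach original signs; sum ranks with positive sign and with negative sign.
W+ = 3 + 4 + 1.5 + 1.5 + 5 = 15
W- = 6 + 7 = 13
(Check: W+ + W- = 28 should equal n(n+1)/2 = 28.)
Step 4: Test statistic W = min(W+, W-) = 13.
Step 5: Ties in |d|, so use the tie-corrected normal approximation.
        E[W] = n(n+1)/4 = 7*8/4 = 14.
        Tie groups: |d|=1 (t=2); sum(t^3 - t) = 6.
        Var[W] = n(n+1)(2n+1)/24 - sum(t^3-t)/48 = 840/24 - 6/48 = 34.875.
        z = (W - E[W]) / sqrt(Var[W]) = (13 - 14) / 5.9055 = -0.1693.
        Two-sided p = 2*Phi(z) = 0.865534.
Step 6: alpha = 0.05. fail to reject H0.

W+ = 15, W- = 13, W = min = 13, p = 0.865534, fail to reject H0.


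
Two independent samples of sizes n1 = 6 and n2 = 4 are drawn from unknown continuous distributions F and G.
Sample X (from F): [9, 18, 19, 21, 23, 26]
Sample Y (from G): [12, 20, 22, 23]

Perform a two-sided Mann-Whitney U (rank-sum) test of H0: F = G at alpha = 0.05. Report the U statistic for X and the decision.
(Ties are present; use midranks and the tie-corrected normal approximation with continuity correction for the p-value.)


Step 1: Combine and sort all 10 observations; assign midranks.
sorted (value, group): (9,X), (12,Y), (18,X), (19,X), (20,Y), (21,X), (22,Y), (23,X), (23,Y), (26,X)
ranks: 9->1, 12->2, 18->3, 19->4, 20->5, 21->6, 22->7, 23->8.5, 23->8.5, 26->10
Step 2: Rank sum for X: R1 = 1 + 3 + 4 + 6 + 8.5 + 10 = 32.5.
Step 3: U_X = R1 - n1(n1+1)/2 = 32.5 - 6*7/2 = 32.5 - 21 = 11.5.
       U_Y = n1*n2 - U_X = 24 - 11.5 = 12.5.
Step 4: Ties are present, so use the tie-corrected normal approximation (with continuity correction) for the p-value.
Step 5: p-value = 1.000000; compare to alpha = 0.05. fail to reject H0.

U_X = 11.5, p = 1.000000, fail to reject H0 at alpha = 0.05.


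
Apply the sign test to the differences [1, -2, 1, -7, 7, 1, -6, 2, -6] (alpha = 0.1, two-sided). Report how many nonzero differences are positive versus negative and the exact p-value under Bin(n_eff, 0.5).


Step 1: Discard zero differences. Original n = 9; n_eff = number of nonzero differences = 9.
Nonzero differences (with sign): +1, -2, +1, -7, +7, +1, -6, +2, -6
Step 2: Count signs: positive = 5, negative = 4.
Step 3: Under H0: P(positive) = 0.5, so the number of positives S ~ Bin(9, 0.5).
Step 4: Two-sided exact p-value = sum of Bin(9,0.5) probabilities at or below the observed probability = 1.000000.
Step 5: alpha = 0.1. fail to reject H0.

n_eff = 9, pos = 5, neg = 4, p = 1.000000, fail to reject H0.


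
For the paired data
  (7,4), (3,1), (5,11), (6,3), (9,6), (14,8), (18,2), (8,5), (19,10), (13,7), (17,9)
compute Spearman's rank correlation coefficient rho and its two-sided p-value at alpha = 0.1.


Step 1: Rank x and y separately (midranks; no ties here).
rank(x): 7->4, 3->1, 5->2, 6->3, 9->6, 14->8, 18->10, 8->5, 19->11, 13->7, 17->9
rank(y): 4->4, 1->1, 11->11, 3->3, 6->6, 8->8, 2->2, 5->5, 10->10, 7->7, 9->9
Step 2: d_i = R_x(i) - R_y(i); compute d_i^2.
  (4-4)^2=0, (1-1)^2=0, (2-11)^2=81, (3-3)^2=0, (6-6)^2=0, (8-8)^2=0, (10-2)^2=64, (5-5)^2=0, (11-10)^2=1, (7-7)^2=0, (9-9)^2=0
sum(d^2) = 146.
Step 3: rho = 1 - 6*146 / (11*(11^2 - 1)) = 1 - 876/1320 = 0.336364.
Step 4: Under H0, t = rho * sqrt((n-2)/(1-rho^2)) = 1.0715 ~ t(9).
Step 5: Two-sided p-value from the t-distribution with 9 df = 0.311824.
Step 6: alpha = 0.1. fail to reject H0.

rho = 0.3364, p = 0.311824, fail to reject H0 at alpha = 0.1.


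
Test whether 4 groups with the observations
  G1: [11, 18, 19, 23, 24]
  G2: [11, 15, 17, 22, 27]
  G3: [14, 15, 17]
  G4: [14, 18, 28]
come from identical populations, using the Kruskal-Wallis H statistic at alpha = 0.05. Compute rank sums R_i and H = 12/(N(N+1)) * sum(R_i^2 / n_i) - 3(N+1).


Step 1: Combine all N = 16 observations and assign midranks.
sorted (value, group, rank): (11,G1,1.5), (11,G2,1.5), (14,G3,3.5), (14,G4,3.5), (15,G2,5.5), (15,G3,5.5), (17,G2,7.5), (17,G3,7.5), (18,G1,9.5), (18,G4,9.5), (19,G1,11), (22,G2,12), (23,G1,13), (24,G1,14), (27,G2,15), (28,G4,16)
Step 2: Sum ranks within each group.
R_1 = 49 (n_1 = 5)
R_2 = 41.5 (n_2 = 5)
R_3 = 16.5 (n_3 = 3)
R_4 = 29 (n_4 = 3)
Step 3: H = 12/(N(N+1)) * sum(R_i^2/n_i) - 3(N+1)
     = 12/(16*17) * (49^2/5 + 41.5^2/5 + 16.5^2/3 + 29^2/3) - 3*17
     = 0.044118 * 1195.73 - 51
     = 1.752941.
Step 4: Ties present; correction factor C = 1 - 30/(16^3 - 16) = 0.992647. Corrected H = 1.752941 / 0.992647 = 1.765926.
Step 5: Under H0, H ~ chi^2(3); p-value = 0.622378.
Step 6: alpha = 0.05. fail to reject H0.

H = 1.7659, df = 3, p = 0.622378, fail to reject H0.


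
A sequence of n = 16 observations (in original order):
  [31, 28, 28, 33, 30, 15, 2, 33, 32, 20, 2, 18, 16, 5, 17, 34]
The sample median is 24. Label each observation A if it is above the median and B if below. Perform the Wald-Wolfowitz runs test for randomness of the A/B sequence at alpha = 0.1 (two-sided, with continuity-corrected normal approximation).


Step 1: Compute median = 24; label A = above, B = below.
Labels in order: AAAAABBAABBBBBBA  (n_A = 8, n_B = 8)
Step 2: Count runs R = 5.
Step 3: Under H0 (random ordering), E[R] = 2*n_A*n_B/(n_A+n_B) + 1 = 2*8*8/16 + 1 = 9.0000.
        Var[R] = 2*n_A*n_B*(2*n_A*n_B - n_A - n_B) / ((n_A+n_B)^2 * (n_A+n_B-1)) = 14336/3840 = 3.7333.
        SD[R] = 1.9322.
Step 4: Continuity-corrected z = (R + 0.5 - E[R]) / SD[R] = (5 + 0.5 - 9.0000) / 1.9322 = -1.8114.
Step 5: Two-sided p-value via normal approximation = 2*(1 - Phi(|z|)) = 0.070076.
Step 6: alpha = 0.1. reject H0.

R = 5, z = -1.8114, p = 0.070076, reject H0.


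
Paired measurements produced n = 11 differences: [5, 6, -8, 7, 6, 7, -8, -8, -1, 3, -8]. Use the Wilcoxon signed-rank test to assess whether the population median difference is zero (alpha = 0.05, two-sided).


Step 1: Drop any zero differences (none here) and take |d_i|.
|d| = [5, 6, 8, 7, 6, 7, 8, 8, 1, 3, 8]
Step 2: Midrank |d_i| (ties get averaged ranks).
ranks: |5|->3, |6|->4.5, |8|->9.5, |7|->6.5, |6|->4.5, |7|->6.5, |8|->9.5, |8|->9.5, |1|->1, |3|->2, |8|->9.5
Step 3: Attach original signs; sum ranks with positive sign and with negative sign.
W+ = 3 + 4.5 + 6.5 + 4.5 + 6.5 + 2 = 27
W- = 9.5 + 9.5 + 9.5 + 1 + 9.5 = 39
(Check: W+ + W- = 66 should equal n(n+1)/2 = 66.)
Step 4: Test statistic W = min(W+, W-) = 27.
Step 5: Ties in |d|, so use the tie-corrected normal approximation.
        E[W] = n(n+1)/4 = 11*12/4 = 33.
        Tie groups: |d|=6 (t=2), |d|=7 (t=2), |d|=8 (t=4); sum(t^3 - t) = 72.
        Var[W] = n(n+1)(2n+1)/24 - sum(t^3-t)/48 = 3036/24 - 72/48 = 125.
        z = (W - E[W]) / sqrt(Var[W]) = (27 - 33) / 11.1803 = -0.5367.
        Two-sided p = 2*Phi(z) = 0.591505.
Step 6: alpha = 0.05. fail to reject H0.

W+ = 27, W- = 39, W = min = 27, p = 0.591505, fail to reject H0.


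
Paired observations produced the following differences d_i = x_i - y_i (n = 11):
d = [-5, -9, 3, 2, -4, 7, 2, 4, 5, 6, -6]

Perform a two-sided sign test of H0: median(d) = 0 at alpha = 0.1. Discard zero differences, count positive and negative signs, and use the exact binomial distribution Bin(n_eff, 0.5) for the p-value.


Step 1: Discard zero differences. Original n = 11; n_eff = number of nonzero differences = 11.
Nonzero differences (with sign): -5, -9, +3, +2, -4, +7, +2, +4, +5, +6, -6
Step 2: Count signs: positive = 7, negative = 4.
Step 3: Under H0: P(positive) = 0.5, so the number of positives S ~ Bin(11, 0.5).
Step 4: Two-sided exact p-value = sum of Bin(11,0.5) probabilities at or below the observed probability = 0.548828.
Step 5: alpha = 0.1. fail to reject H0.

n_eff = 11, pos = 7, neg = 4, p = 0.548828, fail to reject H0.


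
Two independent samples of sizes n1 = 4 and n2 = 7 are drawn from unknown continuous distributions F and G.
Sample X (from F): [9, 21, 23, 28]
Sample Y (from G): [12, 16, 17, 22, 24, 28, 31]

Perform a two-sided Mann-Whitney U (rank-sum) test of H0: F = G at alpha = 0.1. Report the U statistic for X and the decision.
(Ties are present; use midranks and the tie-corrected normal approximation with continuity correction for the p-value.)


Step 1: Combine and sort all 11 observations; assign midranks.
sorted (value, group): (9,X), (12,Y), (16,Y), (17,Y), (21,X), (22,Y), (23,X), (24,Y), (28,X), (28,Y), (31,Y)
ranks: 9->1, 12->2, 16->3, 17->4, 21->5, 22->6, 23->7, 24->8, 28->9.5, 28->9.5, 31->11
Step 2: Rank sum for X: R1 = 1 + 5 + 7 + 9.5 = 22.5.
Step 3: U_X = R1 - n1(n1+1)/2 = 22.5 - 4*5/2 = 22.5 - 10 = 12.5.
       U_Y = n1*n2 - U_X = 28 - 12.5 = 15.5.
Step 4: Ties are present, so use the tie-corrected normal approximation (with continuity correction) for the p-value.
Step 5: p-value = 0.849769; compare to alpha = 0.1. fail to reject H0.

U_X = 12.5, p = 0.849769, fail to reject H0 at alpha = 0.1.


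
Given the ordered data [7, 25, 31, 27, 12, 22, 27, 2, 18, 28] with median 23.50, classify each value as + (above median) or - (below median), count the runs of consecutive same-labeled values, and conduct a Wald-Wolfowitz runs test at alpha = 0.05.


Step 1: Compute median = 23.50; label A = above, B = below.
Labels in order: BAAABBABBA  (n_A = 5, n_B = 5)
Step 2: Count runs R = 6.
Step 3: Under H0 (random ordering), E[R] = 2*n_A*n_B/(n_A+n_B) + 1 = 2*5*5/10 + 1 = 6.0000.
        Var[R] = 2*n_A*n_B*(2*n_A*n_B - n_A - n_B) / ((n_A+n_B)^2 * (n_A+n_B-1)) = 2000/900 = 2.2222.
        SD[R] = 1.4907.
Step 4: R = E[R], so z = 0 with no continuity correction.
Step 5: Two-sided p-value via normal approximation = 2*(1 - Phi(|z|)) = 1.000000.
Step 6: alpha = 0.05. fail to reject H0.

R = 6, z = 0.0000, p = 1.000000, fail to reject H0.


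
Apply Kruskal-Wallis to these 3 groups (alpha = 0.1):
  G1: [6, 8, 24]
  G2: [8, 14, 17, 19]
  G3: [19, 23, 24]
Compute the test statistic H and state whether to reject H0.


Step 1: Combine all N = 10 observations and assign midranks.
sorted (value, group, rank): (6,G1,1), (8,G1,2.5), (8,G2,2.5), (14,G2,4), (17,G2,5), (19,G2,6.5), (19,G3,6.5), (23,G3,8), (24,G1,9.5), (24,G3,9.5)
Step 2: Sum ranks within each group.
R_1 = 13 (n_1 = 3)
R_2 = 18 (n_2 = 4)
R_3 = 24 (n_3 = 3)
Step 3: H = 12/(N(N+1)) * sum(R_i^2/n_i) - 3(N+1)
     = 12/(10*11) * (13^2/3 + 18^2/4 + 24^2/3) - 3*11
     = 0.109091 * 329.333 - 33
     = 2.927273.
Step 4: Ties present; correction factor C = 1 - 18/(10^3 - 10) = 0.981818. Corrected H = 2.927273 / 0.981818 = 2.981481.
Step 5: Under H0, H ~ chi^2(2); p-value = 0.225206.
Step 6: alpha = 0.1. fail to reject H0.

H = 2.9815, df = 2, p = 0.225206, fail to reject H0.


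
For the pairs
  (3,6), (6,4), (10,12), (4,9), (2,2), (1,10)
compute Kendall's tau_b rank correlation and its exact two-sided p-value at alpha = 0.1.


Step 1: Enumerate the 15 unordered pairs (i,j) with i<j and classify each by sign(x_j-x_i) * sign(y_j-y_i).
  (1,2):dx=+3,dy=-2->D; (1,3):dx=+7,dy=+6->C; (1,4):dx=+1,dy=+3->C; (1,5):dx=-1,dy=-4->C
  (1,6):dx=-2,dy=+4->D; (2,3):dx=+4,dy=+8->C; (2,4):dx=-2,dy=+5->D; (2,5):dx=-4,dy=-2->C
  (2,6):dx=-5,dy=+6->D; (3,4):dx=-6,dy=-3->C; (3,5):dx=-8,dy=-10->C; (3,6):dx=-9,dy=-2->C
  (4,5):dx=-2,dy=-7->C; (4,6):dx=-3,dy=+1->D; (5,6):dx=-1,dy=+8->D
Step 2: C = 9, D = 6, total pairs = 15.
Step 3: tau = (C - D)/(n(n-1)/2) = (9 - 6)/15 = 0.200000.
Step 4: Exact two-sided p-value (enumerate n! = 720 permutations of y under H0): p = 0.719444.
Step 5: alpha = 0.1. fail to reject H0.

tau_b = 0.2000 (C=9, D=6), p = 0.719444, fail to reject H0.


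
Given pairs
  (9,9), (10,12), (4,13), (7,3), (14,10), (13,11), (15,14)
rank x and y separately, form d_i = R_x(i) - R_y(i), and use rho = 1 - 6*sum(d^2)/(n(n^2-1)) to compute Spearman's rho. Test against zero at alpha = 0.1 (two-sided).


Step 1: Rank x and y separately (midranks; no ties here).
rank(x): 9->3, 10->4, 4->1, 7->2, 14->6, 13->5, 15->7
rank(y): 9->2, 12->5, 13->6, 3->1, 10->3, 11->4, 14->7
Step 2: d_i = R_x(i) - R_y(i); compute d_i^2.
  (3-2)^2=1, (4-5)^2=1, (1-6)^2=25, (2-1)^2=1, (6-3)^2=9, (5-4)^2=1, (7-7)^2=0
sum(d^2) = 38.
Step 3: rho = 1 - 6*38 / (7*(7^2 - 1)) = 1 - 228/336 = 0.321429.
Step 4: Under H0, t = rho * sqrt((n-2)/(1-rho^2)) = 0.7590 ~ t(5).
Step 5: Two-sided p-value from the t-distribution with 5 df = 0.482072.
Step 6: alpha = 0.1. fail to reject H0.

rho = 0.3214, p = 0.482072, fail to reject H0 at alpha = 0.1.


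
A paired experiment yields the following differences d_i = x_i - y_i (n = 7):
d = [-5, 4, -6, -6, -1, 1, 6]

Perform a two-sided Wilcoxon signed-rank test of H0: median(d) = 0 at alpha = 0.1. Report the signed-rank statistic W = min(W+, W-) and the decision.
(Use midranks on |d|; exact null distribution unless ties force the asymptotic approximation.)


Step 1: Drop any zero differences (none here) and take |d_i|.
|d| = [5, 4, 6, 6, 1, 1, 6]
Step 2: Midrank |d_i| (ties get averaged ranks).
ranks: |5|->4, |4|->3, |6|->6, |6|->6, |1|->1.5, |1|->1.5, |6|->6
Step 3: Attach original signs; sum ranks with positive sign and with negative sign.
W+ = 3 + 1.5 + 6 = 10.5
W- = 4 + 6 + 6 + 1.5 = 17.5
(Check: W+ + W- = 28 should equal n(n+1)/2 = 28.)
Step 4: Test statistic W = min(W+, W-) = 10.5.
Step 5: Ties in |d|, so use the tie-corrected normal approximation.
        E[W] = n(n+1)/4 = 7*8/4 = 14.
        Tie groups: |d|=1 (t=2), |d|=6 (t=3); sum(t^3 - t) = 30.
        Var[W] = n(n+1)(2n+1)/24 - sum(t^3-t)/48 = 840/24 - 30/48 = 34.375.
        z = (W - E[W]) / sqrt(Var[W]) = (10.5 - 14) / 5.8630 = -0.5970.
        Two-sided p = 2*Phi(z) = 0.550533.
Step 6: alpha = 0.1. fail to reject H0.

W+ = 10.5, W- = 17.5, W = min = 10.5, p = 0.550533, fail to reject H0.


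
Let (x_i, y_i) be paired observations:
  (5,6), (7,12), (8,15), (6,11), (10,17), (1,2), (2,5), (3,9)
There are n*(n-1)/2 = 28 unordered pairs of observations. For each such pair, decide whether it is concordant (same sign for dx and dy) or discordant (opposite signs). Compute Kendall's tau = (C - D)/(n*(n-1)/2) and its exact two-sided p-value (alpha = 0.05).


Step 1: Enumerate the 28 unordered pairs (i,j) with i<j and classify each by sign(x_j-x_i) * sign(y_j-y_i).
  (1,2):dx=+2,dy=+6->C; (1,3):dx=+3,dy=+9->C; (1,4):dx=+1,dy=+5->C; (1,5):dx=+5,dy=+11->C
  (1,6):dx=-4,dy=-4->C; (1,7):dx=-3,dy=-1->C; (1,8):dx=-2,dy=+3->D; (2,3):dx=+1,dy=+3->C
  (2,4):dx=-1,dy=-1->C; (2,5):dx=+3,dy=+5->C; (2,6):dx=-6,dy=-10->C; (2,7):dx=-5,dy=-7->C
  (2,8):dx=-4,dy=-3->C; (3,4):dx=-2,dy=-4->C; (3,5):dx=+2,dy=+2->C; (3,6):dx=-7,dy=-13->C
  (3,7):dx=-6,dy=-10->C; (3,8):dx=-5,dy=-6->C; (4,5):dx=+4,dy=+6->C; (4,6):dx=-5,dy=-9->C
  (4,7):dx=-4,dy=-6->C; (4,8):dx=-3,dy=-2->C; (5,6):dx=-9,dy=-15->C; (5,7):dx=-8,dy=-12->C
  (5,8):dx=-7,dy=-8->C; (6,7):dx=+1,dy=+3->C; (6,8):dx=+2,dy=+7->C; (7,8):dx=+1,dy=+4->C
Step 2: C = 27, D = 1, total pairs = 28.
Step 3: tau = (C - D)/(n(n-1)/2) = (27 - 1)/28 = 0.928571.
Step 4: Exact two-sided p-value (enumerate n! = 40320 permutations of y under H0): p = 0.000397.
Step 5: alpha = 0.05. reject H0.

tau_b = 0.9286 (C=27, D=1), p = 0.000397, reject H0.


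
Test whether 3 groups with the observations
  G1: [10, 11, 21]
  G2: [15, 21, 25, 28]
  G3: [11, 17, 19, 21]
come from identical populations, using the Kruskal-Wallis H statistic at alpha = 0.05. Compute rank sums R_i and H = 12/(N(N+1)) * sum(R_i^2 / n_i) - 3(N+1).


Step 1: Combine all N = 11 observations and assign midranks.
sorted (value, group, rank): (10,G1,1), (11,G1,2.5), (11,G3,2.5), (15,G2,4), (17,G3,5), (19,G3,6), (21,G1,8), (21,G2,8), (21,G3,8), (25,G2,10), (28,G2,11)
Step 2: Sum ranks within each group.
R_1 = 11.5 (n_1 = 3)
R_2 = 33 (n_2 = 4)
R_3 = 21.5 (n_3 = 4)
Step 3: H = 12/(N(N+1)) * sum(R_i^2/n_i) - 3(N+1)
     = 12/(11*12) * (11.5^2/3 + 33^2/4 + 21.5^2/4) - 3*12
     = 0.090909 * 431.896 - 36
     = 3.263258.
Step 4: Ties present; correction factor C = 1 - 30/(11^3 - 11) = 0.977273. Corrected H = 3.263258 / 0.977273 = 3.339147.
Step 5: Under H0, H ~ chi^2(2); p-value = 0.188327.
Step 6: alpha = 0.05. fail to reject H0.

H = 3.3391, df = 2, p = 0.188327, fail to reject H0.


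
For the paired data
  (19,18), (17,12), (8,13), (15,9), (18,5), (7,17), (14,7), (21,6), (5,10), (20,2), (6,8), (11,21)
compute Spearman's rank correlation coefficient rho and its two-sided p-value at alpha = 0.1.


Step 1: Rank x and y separately (midranks; no ties here).
rank(x): 19->10, 17->8, 8->4, 15->7, 18->9, 7->3, 14->6, 21->12, 5->1, 20->11, 6->2, 11->5
rank(y): 18->11, 12->8, 13->9, 9->6, 5->2, 17->10, 7->4, 6->3, 10->7, 2->1, 8->5, 21->12
Step 2: d_i = R_x(i) - R_y(i); compute d_i^2.
  (10-11)^2=1, (8-8)^2=0, (4-9)^2=25, (7-6)^2=1, (9-2)^2=49, (3-10)^2=49, (6-4)^2=4, (12-3)^2=81, (1-7)^2=36, (11-1)^2=100, (2-5)^2=9, (5-12)^2=49
sum(d^2) = 404.
Step 3: rho = 1 - 6*404 / (12*(12^2 - 1)) = 1 - 2424/1716 = -0.412587.
Step 4: Under H0, t = rho * sqrt((n-2)/(1-rho^2)) = -1.4323 ~ t(10).
Step 5: Two-sided p-value from the t-distribution with 10 df = 0.182564.
Step 6: alpha = 0.1. fail to reject H0.

rho = -0.4126, p = 0.182564, fail to reject H0 at alpha = 0.1.


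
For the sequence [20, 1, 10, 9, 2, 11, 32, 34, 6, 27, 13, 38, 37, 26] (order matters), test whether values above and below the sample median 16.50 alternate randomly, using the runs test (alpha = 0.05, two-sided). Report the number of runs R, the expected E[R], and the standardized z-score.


Step 1: Compute median = 16.50; label A = above, B = below.
Labels in order: ABBBBBAABABAAA  (n_A = 7, n_B = 7)
Step 2: Count runs R = 7.
Step 3: Under H0 (random ordering), E[R] = 2*n_A*n_B/(n_A+n_B) + 1 = 2*7*7/14 + 1 = 8.0000.
        Var[R] = 2*n_A*n_B*(2*n_A*n_B - n_A - n_B) / ((n_A+n_B)^2 * (n_A+n_B-1)) = 8232/2548 = 3.2308.
        SD[R] = 1.7974.
Step 4: Continuity-corrected z = (R + 0.5 - E[R]) / SD[R] = (7 + 0.5 - 8.0000) / 1.7974 = -0.2782.
Step 5: Two-sided p-value via normal approximation = 2*(1 - Phi(|z|)) = 0.780879.
Step 6: alpha = 0.05. fail to reject H0.

R = 7, z = -0.2782, p = 0.780879, fail to reject H0.


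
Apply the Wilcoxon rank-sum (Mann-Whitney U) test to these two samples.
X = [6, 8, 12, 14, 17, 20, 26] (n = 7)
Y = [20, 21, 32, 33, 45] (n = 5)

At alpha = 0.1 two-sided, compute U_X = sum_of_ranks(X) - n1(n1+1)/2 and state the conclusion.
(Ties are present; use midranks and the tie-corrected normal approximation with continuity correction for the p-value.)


Step 1: Combine and sort all 12 observations; assign midranks.
sorted (value, group): (6,X), (8,X), (12,X), (14,X), (17,X), (20,X), (20,Y), (21,Y), (26,X), (32,Y), (33,Y), (45,Y)
ranks: 6->1, 8->2, 12->3, 14->4, 17->5, 20->6.5, 20->6.5, 21->8, 26->9, 32->10, 33->11, 45->12
Step 2: Rank sum for X: R1 = 1 + 2 + 3 + 4 + 5 + 6.5 + 9 = 30.5.
Step 3: U_X = R1 - n1(n1+1)/2 = 30.5 - 7*8/2 = 30.5 - 28 = 2.5.
       U_Y = n1*n2 - U_X = 35 - 2.5 = 32.5.
Step 4: Ties are present, so use the tie-corrected normal approximation (with continuity correction) for the p-value.
Step 5: p-value = 0.018328; compare to alpha = 0.1. reject H0.

U_X = 2.5, p = 0.018328, reject H0 at alpha = 0.1.


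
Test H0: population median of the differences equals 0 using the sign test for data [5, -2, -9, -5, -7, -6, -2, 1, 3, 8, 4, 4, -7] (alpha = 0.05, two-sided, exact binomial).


Step 1: Discard zero differences. Original n = 13; n_eff = number of nonzero differences = 13.
Nonzero differences (with sign): +5, -2, -9, -5, -7, -6, -2, +1, +3, +8, +4, +4, -7
Step 2: Count signs: positive = 6, negative = 7.
Step 3: Under H0: P(positive) = 0.5, so the number of positives S ~ Bin(13, 0.5).
Step 4: Two-sided exact p-value = sum of Bin(13,0.5) probabilities at or below the observed probability = 1.000000.
Step 5: alpha = 0.05. fail to reject H0.

n_eff = 13, pos = 6, neg = 7, p = 1.000000, fail to reject H0.


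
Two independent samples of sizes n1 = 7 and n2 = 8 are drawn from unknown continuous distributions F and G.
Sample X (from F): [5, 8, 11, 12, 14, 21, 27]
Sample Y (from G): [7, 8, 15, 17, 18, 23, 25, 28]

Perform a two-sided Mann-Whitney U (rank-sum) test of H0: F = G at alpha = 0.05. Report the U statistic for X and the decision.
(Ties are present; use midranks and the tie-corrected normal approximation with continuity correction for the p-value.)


Step 1: Combine and sort all 15 observations; assign midranks.
sorted (value, group): (5,X), (7,Y), (8,X), (8,Y), (11,X), (12,X), (14,X), (15,Y), (17,Y), (18,Y), (21,X), (23,Y), (25,Y), (27,X), (28,Y)
ranks: 5->1, 7->2, 8->3.5, 8->3.5, 11->5, 12->6, 14->7, 15->8, 17->9, 18->10, 21->11, 23->12, 25->13, 27->14, 28->15
Step 2: Rank sum for X: R1 = 1 + 3.5 + 5 + 6 + 7 + 11 + 14 = 47.5.
Step 3: U_X = R1 - n1(n1+1)/2 = 47.5 - 7*8/2 = 47.5 - 28 = 19.5.
       U_Y = n1*n2 - U_X = 56 - 19.5 = 36.5.
Step 4: Ties are present, so use the tie-corrected normal approximation (with continuity correction) for the p-value.
Step 5: p-value = 0.354109; compare to alpha = 0.05. fail to reject H0.

U_X = 19.5, p = 0.354109, fail to reject H0 at alpha = 0.05.


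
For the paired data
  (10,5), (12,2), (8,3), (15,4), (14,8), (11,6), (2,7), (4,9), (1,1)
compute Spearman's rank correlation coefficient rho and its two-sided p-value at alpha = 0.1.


Step 1: Rank x and y separately (midranks; no ties here).
rank(x): 10->5, 12->7, 8->4, 15->9, 14->8, 11->6, 2->2, 4->3, 1->1
rank(y): 5->5, 2->2, 3->3, 4->4, 8->8, 6->6, 7->7, 9->9, 1->1
Step 2: d_i = R_x(i) - R_y(i); compute d_i^2.
  (5-5)^2=0, (7-2)^2=25, (4-3)^2=1, (9-4)^2=25, (8-8)^2=0, (6-6)^2=0, (2-7)^2=25, (3-9)^2=36, (1-1)^2=0
sum(d^2) = 112.
Step 3: rho = 1 - 6*112 / (9*(9^2 - 1)) = 1 - 672/720 = 0.066667.
Step 4: Under H0, t = rho * sqrt((n-2)/(1-rho^2)) = 0.1768 ~ t(7).
Step 5: Two-sided p-value from the t-distribution with 7 df = 0.864690.
Step 6: alpha = 0.1. fail to reject H0.

rho = 0.0667, p = 0.864690, fail to reject H0 at alpha = 0.1.


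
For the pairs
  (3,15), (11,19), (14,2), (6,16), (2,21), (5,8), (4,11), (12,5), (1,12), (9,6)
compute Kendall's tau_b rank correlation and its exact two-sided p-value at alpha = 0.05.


Step 1: Enumerate the 45 unordered pairs (i,j) with i<j and classify each by sign(x_j-x_i) * sign(y_j-y_i).
  (1,2):dx=+8,dy=+4->C; (1,3):dx=+11,dy=-13->D; (1,4):dx=+3,dy=+1->C; (1,5):dx=-1,dy=+6->D
  (1,6):dx=+2,dy=-7->D; (1,7):dx=+1,dy=-4->D; (1,8):dx=+9,dy=-10->D; (1,9):dx=-2,dy=-3->C
  (1,10):dx=+6,dy=-9->D; (2,3):dx=+3,dy=-17->D; (2,4):dx=-5,dy=-3->C; (2,5):dx=-9,dy=+2->D
  (2,6):dx=-6,dy=-11->C; (2,7):dx=-7,dy=-8->C; (2,8):dx=+1,dy=-14->D; (2,9):dx=-10,dy=-7->C
  (2,10):dx=-2,dy=-13->C; (3,4):dx=-8,dy=+14->D; (3,5):dx=-12,dy=+19->D; (3,6):dx=-9,dy=+6->D
  (3,7):dx=-10,dy=+9->D; (3,8):dx=-2,dy=+3->D; (3,9):dx=-13,dy=+10->D; (3,10):dx=-5,dy=+4->D
  (4,5):dx=-4,dy=+5->D; (4,6):dx=-1,dy=-8->C; (4,7):dx=-2,dy=-5->C; (4,8):dx=+6,dy=-11->D
  (4,9):dx=-5,dy=-4->C; (4,10):dx=+3,dy=-10->D; (5,6):dx=+3,dy=-13->D; (5,7):dx=+2,dy=-10->D
  (5,8):dx=+10,dy=-16->D; (5,9):dx=-1,dy=-9->C; (5,10):dx=+7,dy=-15->D; (6,7):dx=-1,dy=+3->D
  (6,8):dx=+7,dy=-3->D; (6,9):dx=-4,dy=+4->D; (6,10):dx=+4,dy=-2->D; (7,8):dx=+8,dy=-6->D
  (7,9):dx=-3,dy=+1->D; (7,10):dx=+5,dy=-5->D; (8,9):dx=-11,dy=+7->D; (8,10):dx=-3,dy=+1->D
  (9,10):dx=+8,dy=-6->D
Step 2: C = 12, D = 33, total pairs = 45.
Step 3: tau = (C - D)/(n(n-1)/2) = (12 - 33)/45 = -0.466667.
Step 4: Exact two-sided p-value (enumerate n! = 3628800 permutations of y under H0): p = 0.072550.
Step 5: alpha = 0.05. fail to reject H0.

tau_b = -0.4667 (C=12, D=33), p = 0.072550, fail to reject H0.
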